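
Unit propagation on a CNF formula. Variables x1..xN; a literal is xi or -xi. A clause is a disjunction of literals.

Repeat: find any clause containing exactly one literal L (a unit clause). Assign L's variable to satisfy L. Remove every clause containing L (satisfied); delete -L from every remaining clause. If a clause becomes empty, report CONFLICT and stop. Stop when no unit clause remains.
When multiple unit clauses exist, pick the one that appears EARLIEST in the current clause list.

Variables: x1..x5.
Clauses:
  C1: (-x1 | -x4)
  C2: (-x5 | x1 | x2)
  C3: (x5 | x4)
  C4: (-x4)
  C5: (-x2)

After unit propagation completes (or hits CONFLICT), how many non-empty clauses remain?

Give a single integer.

Answer: 0

Derivation:
unit clause [-4] forces x4=F; simplify:
  drop 4 from [5, 4] -> [5]
  satisfied 2 clause(s); 3 remain; assigned so far: [4]
unit clause [5] forces x5=T; simplify:
  drop -5 from [-5, 1, 2] -> [1, 2]
  satisfied 1 clause(s); 2 remain; assigned so far: [4, 5]
unit clause [-2] forces x2=F; simplify:
  drop 2 from [1, 2] -> [1]
  satisfied 1 clause(s); 1 remain; assigned so far: [2, 4, 5]
unit clause [1] forces x1=T; simplify:
  satisfied 1 clause(s); 0 remain; assigned so far: [1, 2, 4, 5]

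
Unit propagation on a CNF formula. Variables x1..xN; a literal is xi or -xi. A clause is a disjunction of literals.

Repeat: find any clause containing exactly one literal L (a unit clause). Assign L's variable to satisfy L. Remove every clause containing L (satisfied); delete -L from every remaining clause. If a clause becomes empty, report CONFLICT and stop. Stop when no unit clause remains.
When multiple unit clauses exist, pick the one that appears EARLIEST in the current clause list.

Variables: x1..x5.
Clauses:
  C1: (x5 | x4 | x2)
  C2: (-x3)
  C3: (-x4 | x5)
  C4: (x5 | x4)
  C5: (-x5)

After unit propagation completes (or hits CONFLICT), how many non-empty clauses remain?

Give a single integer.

unit clause [-3] forces x3=F; simplify:
  satisfied 1 clause(s); 4 remain; assigned so far: [3]
unit clause [-5] forces x5=F; simplify:
  drop 5 from [5, 4, 2] -> [4, 2]
  drop 5 from [-4, 5] -> [-4]
  drop 5 from [5, 4] -> [4]
  satisfied 1 clause(s); 3 remain; assigned so far: [3, 5]
unit clause [-4] forces x4=F; simplify:
  drop 4 from [4, 2] -> [2]
  drop 4 from [4] -> [] (empty!)
  satisfied 1 clause(s); 2 remain; assigned so far: [3, 4, 5]
CONFLICT (empty clause)

Answer: 1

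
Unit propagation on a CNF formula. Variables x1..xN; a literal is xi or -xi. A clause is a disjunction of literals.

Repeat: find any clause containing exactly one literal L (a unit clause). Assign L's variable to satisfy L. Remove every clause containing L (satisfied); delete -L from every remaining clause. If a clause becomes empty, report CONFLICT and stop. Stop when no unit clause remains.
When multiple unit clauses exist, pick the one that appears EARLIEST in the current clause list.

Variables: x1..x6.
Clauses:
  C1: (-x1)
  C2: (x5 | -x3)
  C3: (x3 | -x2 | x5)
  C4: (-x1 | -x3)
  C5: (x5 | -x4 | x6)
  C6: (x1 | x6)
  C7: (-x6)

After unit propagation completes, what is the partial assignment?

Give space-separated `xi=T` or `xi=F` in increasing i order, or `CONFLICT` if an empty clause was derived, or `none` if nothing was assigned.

unit clause [-1] forces x1=F; simplify:
  drop 1 from [1, 6] -> [6]
  satisfied 2 clause(s); 5 remain; assigned so far: [1]
unit clause [6] forces x6=T; simplify:
  drop -6 from [-6] -> [] (empty!)
  satisfied 2 clause(s); 3 remain; assigned so far: [1, 6]
CONFLICT (empty clause)

Answer: CONFLICT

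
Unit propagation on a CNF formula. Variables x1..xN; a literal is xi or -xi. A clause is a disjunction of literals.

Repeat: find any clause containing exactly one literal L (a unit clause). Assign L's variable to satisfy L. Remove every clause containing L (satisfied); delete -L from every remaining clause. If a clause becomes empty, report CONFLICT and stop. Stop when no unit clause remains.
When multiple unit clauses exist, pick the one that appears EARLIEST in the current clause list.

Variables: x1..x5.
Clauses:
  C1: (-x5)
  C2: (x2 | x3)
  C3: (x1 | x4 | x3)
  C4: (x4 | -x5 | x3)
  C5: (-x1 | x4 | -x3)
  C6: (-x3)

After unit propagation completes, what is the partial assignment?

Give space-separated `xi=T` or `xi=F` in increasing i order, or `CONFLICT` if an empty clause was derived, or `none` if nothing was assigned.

Answer: x2=T x3=F x5=F

Derivation:
unit clause [-5] forces x5=F; simplify:
  satisfied 2 clause(s); 4 remain; assigned so far: [5]
unit clause [-3] forces x3=F; simplify:
  drop 3 from [2, 3] -> [2]
  drop 3 from [1, 4, 3] -> [1, 4]
  satisfied 2 clause(s); 2 remain; assigned so far: [3, 5]
unit clause [2] forces x2=T; simplify:
  satisfied 1 clause(s); 1 remain; assigned so far: [2, 3, 5]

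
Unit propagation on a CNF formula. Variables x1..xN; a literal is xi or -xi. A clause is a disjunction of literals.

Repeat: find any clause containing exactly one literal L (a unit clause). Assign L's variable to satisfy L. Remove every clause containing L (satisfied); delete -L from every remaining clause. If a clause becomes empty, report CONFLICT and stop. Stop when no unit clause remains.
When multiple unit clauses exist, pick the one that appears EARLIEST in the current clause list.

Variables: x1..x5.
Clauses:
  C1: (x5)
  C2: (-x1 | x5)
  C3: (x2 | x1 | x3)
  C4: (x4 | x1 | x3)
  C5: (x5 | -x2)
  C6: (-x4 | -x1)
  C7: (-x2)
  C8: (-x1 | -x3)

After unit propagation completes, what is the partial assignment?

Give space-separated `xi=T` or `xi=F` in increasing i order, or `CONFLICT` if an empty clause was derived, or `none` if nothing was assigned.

unit clause [5] forces x5=T; simplify:
  satisfied 3 clause(s); 5 remain; assigned so far: [5]
unit clause [-2] forces x2=F; simplify:
  drop 2 from [2, 1, 3] -> [1, 3]
  satisfied 1 clause(s); 4 remain; assigned so far: [2, 5]

Answer: x2=F x5=T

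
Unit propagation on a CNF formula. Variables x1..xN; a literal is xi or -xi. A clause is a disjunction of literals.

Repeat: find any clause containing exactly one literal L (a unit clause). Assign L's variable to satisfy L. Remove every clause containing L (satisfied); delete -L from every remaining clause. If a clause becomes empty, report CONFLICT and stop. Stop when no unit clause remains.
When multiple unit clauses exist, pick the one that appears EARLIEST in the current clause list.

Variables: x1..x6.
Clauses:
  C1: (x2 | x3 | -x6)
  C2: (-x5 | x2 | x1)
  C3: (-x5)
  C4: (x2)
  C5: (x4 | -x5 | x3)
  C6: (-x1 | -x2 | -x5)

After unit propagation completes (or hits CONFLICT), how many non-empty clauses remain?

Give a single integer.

Answer: 0

Derivation:
unit clause [-5] forces x5=F; simplify:
  satisfied 4 clause(s); 2 remain; assigned so far: [5]
unit clause [2] forces x2=T; simplify:
  satisfied 2 clause(s); 0 remain; assigned so far: [2, 5]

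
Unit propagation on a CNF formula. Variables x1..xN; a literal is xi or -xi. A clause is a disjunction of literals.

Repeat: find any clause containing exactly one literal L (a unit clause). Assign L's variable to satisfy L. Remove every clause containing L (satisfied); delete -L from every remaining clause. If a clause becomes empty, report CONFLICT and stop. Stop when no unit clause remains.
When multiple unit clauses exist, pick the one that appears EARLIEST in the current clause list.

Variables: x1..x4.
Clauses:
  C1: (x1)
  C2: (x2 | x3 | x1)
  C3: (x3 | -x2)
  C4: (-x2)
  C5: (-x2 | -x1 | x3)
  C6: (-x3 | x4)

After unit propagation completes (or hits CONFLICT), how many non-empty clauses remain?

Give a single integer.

unit clause [1] forces x1=T; simplify:
  drop -1 from [-2, -1, 3] -> [-2, 3]
  satisfied 2 clause(s); 4 remain; assigned so far: [1]
unit clause [-2] forces x2=F; simplify:
  satisfied 3 clause(s); 1 remain; assigned so far: [1, 2]

Answer: 1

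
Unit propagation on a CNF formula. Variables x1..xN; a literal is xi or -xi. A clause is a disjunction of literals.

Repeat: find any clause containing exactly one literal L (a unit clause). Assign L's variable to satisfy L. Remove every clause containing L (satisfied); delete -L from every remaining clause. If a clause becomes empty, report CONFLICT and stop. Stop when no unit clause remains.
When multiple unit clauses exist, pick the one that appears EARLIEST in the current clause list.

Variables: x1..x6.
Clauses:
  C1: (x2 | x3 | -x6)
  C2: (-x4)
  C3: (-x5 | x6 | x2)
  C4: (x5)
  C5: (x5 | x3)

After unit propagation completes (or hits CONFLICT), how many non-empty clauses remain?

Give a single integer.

Answer: 2

Derivation:
unit clause [-4] forces x4=F; simplify:
  satisfied 1 clause(s); 4 remain; assigned so far: [4]
unit clause [5] forces x5=T; simplify:
  drop -5 from [-5, 6, 2] -> [6, 2]
  satisfied 2 clause(s); 2 remain; assigned so far: [4, 5]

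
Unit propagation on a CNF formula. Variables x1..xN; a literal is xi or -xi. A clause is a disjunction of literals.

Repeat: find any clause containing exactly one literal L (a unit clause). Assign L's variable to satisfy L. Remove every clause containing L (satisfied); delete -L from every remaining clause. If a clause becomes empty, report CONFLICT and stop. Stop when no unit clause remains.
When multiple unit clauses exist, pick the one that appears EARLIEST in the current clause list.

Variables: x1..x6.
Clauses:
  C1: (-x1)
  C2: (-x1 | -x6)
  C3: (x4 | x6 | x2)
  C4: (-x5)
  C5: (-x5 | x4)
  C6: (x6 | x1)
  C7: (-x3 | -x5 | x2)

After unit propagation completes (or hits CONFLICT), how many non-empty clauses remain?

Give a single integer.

Answer: 0

Derivation:
unit clause [-1] forces x1=F; simplify:
  drop 1 from [6, 1] -> [6]
  satisfied 2 clause(s); 5 remain; assigned so far: [1]
unit clause [-5] forces x5=F; simplify:
  satisfied 3 clause(s); 2 remain; assigned so far: [1, 5]
unit clause [6] forces x6=T; simplify:
  satisfied 2 clause(s); 0 remain; assigned so far: [1, 5, 6]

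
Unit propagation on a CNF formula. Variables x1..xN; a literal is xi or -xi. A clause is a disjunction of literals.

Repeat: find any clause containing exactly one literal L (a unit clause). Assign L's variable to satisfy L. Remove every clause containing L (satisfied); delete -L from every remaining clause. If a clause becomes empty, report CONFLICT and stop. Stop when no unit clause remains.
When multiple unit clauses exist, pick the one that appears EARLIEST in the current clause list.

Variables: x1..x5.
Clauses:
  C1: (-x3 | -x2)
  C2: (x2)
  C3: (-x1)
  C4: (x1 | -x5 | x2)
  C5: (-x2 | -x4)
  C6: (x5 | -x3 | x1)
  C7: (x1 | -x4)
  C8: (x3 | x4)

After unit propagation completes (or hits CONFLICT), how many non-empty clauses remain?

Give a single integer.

Answer: 0

Derivation:
unit clause [2] forces x2=T; simplify:
  drop -2 from [-3, -2] -> [-3]
  drop -2 from [-2, -4] -> [-4]
  satisfied 2 clause(s); 6 remain; assigned so far: [2]
unit clause [-3] forces x3=F; simplify:
  drop 3 from [3, 4] -> [4]
  satisfied 2 clause(s); 4 remain; assigned so far: [2, 3]
unit clause [-1] forces x1=F; simplify:
  drop 1 from [1, -4] -> [-4]
  satisfied 1 clause(s); 3 remain; assigned so far: [1, 2, 3]
unit clause [-4] forces x4=F; simplify:
  drop 4 from [4] -> [] (empty!)
  satisfied 2 clause(s); 1 remain; assigned so far: [1, 2, 3, 4]
CONFLICT (empty clause)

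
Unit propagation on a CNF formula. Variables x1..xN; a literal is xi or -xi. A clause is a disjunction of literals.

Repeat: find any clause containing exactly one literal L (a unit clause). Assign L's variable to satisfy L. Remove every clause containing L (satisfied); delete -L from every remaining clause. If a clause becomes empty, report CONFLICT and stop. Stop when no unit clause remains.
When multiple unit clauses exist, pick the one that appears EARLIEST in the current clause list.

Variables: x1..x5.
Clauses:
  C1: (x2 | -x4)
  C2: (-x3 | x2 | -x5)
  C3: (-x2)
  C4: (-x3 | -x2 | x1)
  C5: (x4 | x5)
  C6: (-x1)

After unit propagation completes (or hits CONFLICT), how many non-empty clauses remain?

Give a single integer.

unit clause [-2] forces x2=F; simplify:
  drop 2 from [2, -4] -> [-4]
  drop 2 from [-3, 2, -5] -> [-3, -5]
  satisfied 2 clause(s); 4 remain; assigned so far: [2]
unit clause [-4] forces x4=F; simplify:
  drop 4 from [4, 5] -> [5]
  satisfied 1 clause(s); 3 remain; assigned so far: [2, 4]
unit clause [5] forces x5=T; simplify:
  drop -5 from [-3, -5] -> [-3]
  satisfied 1 clause(s); 2 remain; assigned so far: [2, 4, 5]
unit clause [-3] forces x3=F; simplify:
  satisfied 1 clause(s); 1 remain; assigned so far: [2, 3, 4, 5]
unit clause [-1] forces x1=F; simplify:
  satisfied 1 clause(s); 0 remain; assigned so far: [1, 2, 3, 4, 5]

Answer: 0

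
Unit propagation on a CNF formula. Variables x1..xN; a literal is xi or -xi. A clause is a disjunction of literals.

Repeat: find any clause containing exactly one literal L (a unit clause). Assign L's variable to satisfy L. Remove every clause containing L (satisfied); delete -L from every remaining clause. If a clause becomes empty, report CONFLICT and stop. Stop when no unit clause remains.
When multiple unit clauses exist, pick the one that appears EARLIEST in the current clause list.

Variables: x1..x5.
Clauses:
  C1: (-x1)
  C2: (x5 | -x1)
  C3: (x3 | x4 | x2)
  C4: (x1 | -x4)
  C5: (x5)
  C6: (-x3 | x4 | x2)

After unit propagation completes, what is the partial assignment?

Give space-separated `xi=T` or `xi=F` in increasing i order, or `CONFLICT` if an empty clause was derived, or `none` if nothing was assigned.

Answer: x1=F x4=F x5=T

Derivation:
unit clause [-1] forces x1=F; simplify:
  drop 1 from [1, -4] -> [-4]
  satisfied 2 clause(s); 4 remain; assigned so far: [1]
unit clause [-4] forces x4=F; simplify:
  drop 4 from [3, 4, 2] -> [3, 2]
  drop 4 from [-3, 4, 2] -> [-3, 2]
  satisfied 1 clause(s); 3 remain; assigned so far: [1, 4]
unit clause [5] forces x5=T; simplify:
  satisfied 1 clause(s); 2 remain; assigned so far: [1, 4, 5]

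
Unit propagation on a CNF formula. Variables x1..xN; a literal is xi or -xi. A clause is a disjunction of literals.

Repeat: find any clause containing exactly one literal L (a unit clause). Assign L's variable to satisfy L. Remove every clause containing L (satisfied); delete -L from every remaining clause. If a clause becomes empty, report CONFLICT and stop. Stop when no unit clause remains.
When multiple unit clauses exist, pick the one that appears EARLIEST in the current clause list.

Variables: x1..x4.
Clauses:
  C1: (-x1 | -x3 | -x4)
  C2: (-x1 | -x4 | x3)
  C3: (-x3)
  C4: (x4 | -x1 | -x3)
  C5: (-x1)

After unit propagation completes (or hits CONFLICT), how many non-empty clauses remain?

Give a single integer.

Answer: 0

Derivation:
unit clause [-3] forces x3=F; simplify:
  drop 3 from [-1, -4, 3] -> [-1, -4]
  satisfied 3 clause(s); 2 remain; assigned so far: [3]
unit clause [-1] forces x1=F; simplify:
  satisfied 2 clause(s); 0 remain; assigned so far: [1, 3]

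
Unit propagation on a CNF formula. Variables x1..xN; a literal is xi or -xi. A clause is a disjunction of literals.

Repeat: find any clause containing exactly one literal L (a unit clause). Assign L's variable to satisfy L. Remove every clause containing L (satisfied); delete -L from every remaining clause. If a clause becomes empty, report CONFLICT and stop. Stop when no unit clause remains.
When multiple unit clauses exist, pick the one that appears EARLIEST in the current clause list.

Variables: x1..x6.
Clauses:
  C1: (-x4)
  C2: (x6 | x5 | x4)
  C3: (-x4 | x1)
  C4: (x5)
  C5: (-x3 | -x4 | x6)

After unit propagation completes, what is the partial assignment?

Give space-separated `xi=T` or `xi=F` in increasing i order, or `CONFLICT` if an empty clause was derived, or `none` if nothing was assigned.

Answer: x4=F x5=T

Derivation:
unit clause [-4] forces x4=F; simplify:
  drop 4 from [6, 5, 4] -> [6, 5]
  satisfied 3 clause(s); 2 remain; assigned so far: [4]
unit clause [5] forces x5=T; simplify:
  satisfied 2 clause(s); 0 remain; assigned so far: [4, 5]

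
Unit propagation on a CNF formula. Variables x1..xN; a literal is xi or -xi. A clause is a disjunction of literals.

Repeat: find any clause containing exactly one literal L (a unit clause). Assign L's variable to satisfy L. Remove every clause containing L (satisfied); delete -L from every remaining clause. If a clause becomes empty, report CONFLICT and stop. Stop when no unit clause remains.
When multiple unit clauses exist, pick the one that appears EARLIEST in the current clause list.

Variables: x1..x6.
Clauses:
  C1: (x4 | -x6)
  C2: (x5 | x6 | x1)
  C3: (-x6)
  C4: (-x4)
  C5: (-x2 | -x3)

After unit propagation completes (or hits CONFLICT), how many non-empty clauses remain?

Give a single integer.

unit clause [-6] forces x6=F; simplify:
  drop 6 from [5, 6, 1] -> [5, 1]
  satisfied 2 clause(s); 3 remain; assigned so far: [6]
unit clause [-4] forces x4=F; simplify:
  satisfied 1 clause(s); 2 remain; assigned so far: [4, 6]

Answer: 2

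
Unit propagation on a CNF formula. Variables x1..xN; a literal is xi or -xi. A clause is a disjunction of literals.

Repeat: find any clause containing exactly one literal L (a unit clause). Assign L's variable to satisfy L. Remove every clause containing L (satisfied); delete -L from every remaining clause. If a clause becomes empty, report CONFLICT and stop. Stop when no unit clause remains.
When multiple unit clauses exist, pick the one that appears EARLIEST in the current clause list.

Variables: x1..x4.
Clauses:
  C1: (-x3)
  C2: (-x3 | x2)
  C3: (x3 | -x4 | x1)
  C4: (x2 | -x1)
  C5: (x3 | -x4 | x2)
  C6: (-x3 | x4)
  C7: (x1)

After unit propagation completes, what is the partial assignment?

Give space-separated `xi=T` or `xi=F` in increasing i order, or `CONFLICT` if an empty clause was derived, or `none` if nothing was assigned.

Answer: x1=T x2=T x3=F

Derivation:
unit clause [-3] forces x3=F; simplify:
  drop 3 from [3, -4, 1] -> [-4, 1]
  drop 3 from [3, -4, 2] -> [-4, 2]
  satisfied 3 clause(s); 4 remain; assigned so far: [3]
unit clause [1] forces x1=T; simplify:
  drop -1 from [2, -1] -> [2]
  satisfied 2 clause(s); 2 remain; assigned so far: [1, 3]
unit clause [2] forces x2=T; simplify:
  satisfied 2 clause(s); 0 remain; assigned so far: [1, 2, 3]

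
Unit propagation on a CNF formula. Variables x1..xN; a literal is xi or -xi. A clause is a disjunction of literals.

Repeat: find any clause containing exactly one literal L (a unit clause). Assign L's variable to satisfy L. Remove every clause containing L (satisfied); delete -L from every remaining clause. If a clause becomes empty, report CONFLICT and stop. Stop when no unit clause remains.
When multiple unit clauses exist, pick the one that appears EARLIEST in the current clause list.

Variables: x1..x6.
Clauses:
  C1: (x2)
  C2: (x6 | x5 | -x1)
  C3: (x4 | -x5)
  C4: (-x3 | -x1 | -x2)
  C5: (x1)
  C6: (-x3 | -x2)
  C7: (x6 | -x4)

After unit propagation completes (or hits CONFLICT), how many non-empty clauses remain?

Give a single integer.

Answer: 3

Derivation:
unit clause [2] forces x2=T; simplify:
  drop -2 from [-3, -1, -2] -> [-3, -1]
  drop -2 from [-3, -2] -> [-3]
  satisfied 1 clause(s); 6 remain; assigned so far: [2]
unit clause [1] forces x1=T; simplify:
  drop -1 from [6, 5, -1] -> [6, 5]
  drop -1 from [-3, -1] -> [-3]
  satisfied 1 clause(s); 5 remain; assigned so far: [1, 2]
unit clause [-3] forces x3=F; simplify:
  satisfied 2 clause(s); 3 remain; assigned so far: [1, 2, 3]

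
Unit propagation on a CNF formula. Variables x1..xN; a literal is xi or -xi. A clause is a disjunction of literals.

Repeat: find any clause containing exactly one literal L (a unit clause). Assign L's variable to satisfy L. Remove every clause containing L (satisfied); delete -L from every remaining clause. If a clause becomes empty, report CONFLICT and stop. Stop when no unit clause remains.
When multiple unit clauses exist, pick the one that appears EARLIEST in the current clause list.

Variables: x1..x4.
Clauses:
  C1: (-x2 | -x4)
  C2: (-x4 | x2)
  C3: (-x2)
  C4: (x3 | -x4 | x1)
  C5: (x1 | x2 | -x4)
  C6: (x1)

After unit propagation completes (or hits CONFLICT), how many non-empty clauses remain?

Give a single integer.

unit clause [-2] forces x2=F; simplify:
  drop 2 from [-4, 2] -> [-4]
  drop 2 from [1, 2, -4] -> [1, -4]
  satisfied 2 clause(s); 4 remain; assigned so far: [2]
unit clause [-4] forces x4=F; simplify:
  satisfied 3 clause(s); 1 remain; assigned so far: [2, 4]
unit clause [1] forces x1=T; simplify:
  satisfied 1 clause(s); 0 remain; assigned so far: [1, 2, 4]

Answer: 0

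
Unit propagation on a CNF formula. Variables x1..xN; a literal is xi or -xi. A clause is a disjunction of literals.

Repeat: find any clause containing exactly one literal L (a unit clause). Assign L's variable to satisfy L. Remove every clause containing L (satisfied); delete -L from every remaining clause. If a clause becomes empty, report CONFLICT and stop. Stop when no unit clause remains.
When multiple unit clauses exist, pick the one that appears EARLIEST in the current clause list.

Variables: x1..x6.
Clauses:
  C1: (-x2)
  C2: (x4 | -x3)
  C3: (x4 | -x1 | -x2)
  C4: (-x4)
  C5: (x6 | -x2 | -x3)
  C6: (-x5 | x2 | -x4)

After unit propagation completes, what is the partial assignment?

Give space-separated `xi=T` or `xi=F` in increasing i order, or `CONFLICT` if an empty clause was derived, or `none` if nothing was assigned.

unit clause [-2] forces x2=F; simplify:
  drop 2 from [-5, 2, -4] -> [-5, -4]
  satisfied 3 clause(s); 3 remain; assigned so far: [2]
unit clause [-4] forces x4=F; simplify:
  drop 4 from [4, -3] -> [-3]
  satisfied 2 clause(s); 1 remain; assigned so far: [2, 4]
unit clause [-3] forces x3=F; simplify:
  satisfied 1 clause(s); 0 remain; assigned so far: [2, 3, 4]

Answer: x2=F x3=F x4=F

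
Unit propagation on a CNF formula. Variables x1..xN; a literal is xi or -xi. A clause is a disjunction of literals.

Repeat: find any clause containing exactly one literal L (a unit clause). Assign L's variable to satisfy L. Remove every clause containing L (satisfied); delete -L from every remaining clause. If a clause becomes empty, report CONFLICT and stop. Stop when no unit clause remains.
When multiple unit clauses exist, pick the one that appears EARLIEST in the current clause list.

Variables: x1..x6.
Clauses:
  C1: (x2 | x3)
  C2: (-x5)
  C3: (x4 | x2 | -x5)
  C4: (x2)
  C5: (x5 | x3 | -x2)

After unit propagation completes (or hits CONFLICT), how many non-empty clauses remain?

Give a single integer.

Answer: 0

Derivation:
unit clause [-5] forces x5=F; simplify:
  drop 5 from [5, 3, -2] -> [3, -2]
  satisfied 2 clause(s); 3 remain; assigned so far: [5]
unit clause [2] forces x2=T; simplify:
  drop -2 from [3, -2] -> [3]
  satisfied 2 clause(s); 1 remain; assigned so far: [2, 5]
unit clause [3] forces x3=T; simplify:
  satisfied 1 clause(s); 0 remain; assigned so far: [2, 3, 5]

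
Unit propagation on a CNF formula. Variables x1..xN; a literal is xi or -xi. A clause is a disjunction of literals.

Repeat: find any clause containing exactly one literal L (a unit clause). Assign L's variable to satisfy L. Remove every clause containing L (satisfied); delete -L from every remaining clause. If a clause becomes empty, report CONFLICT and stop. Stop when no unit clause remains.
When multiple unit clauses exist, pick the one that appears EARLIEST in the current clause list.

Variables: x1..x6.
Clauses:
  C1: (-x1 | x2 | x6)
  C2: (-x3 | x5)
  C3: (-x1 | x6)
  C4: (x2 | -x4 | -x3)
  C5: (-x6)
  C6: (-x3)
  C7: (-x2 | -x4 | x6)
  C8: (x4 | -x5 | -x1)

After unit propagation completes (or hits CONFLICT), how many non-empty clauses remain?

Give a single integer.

unit clause [-6] forces x6=F; simplify:
  drop 6 from [-1, 2, 6] -> [-1, 2]
  drop 6 from [-1, 6] -> [-1]
  drop 6 from [-2, -4, 6] -> [-2, -4]
  satisfied 1 clause(s); 7 remain; assigned so far: [6]
unit clause [-1] forces x1=F; simplify:
  satisfied 3 clause(s); 4 remain; assigned so far: [1, 6]
unit clause [-3] forces x3=F; simplify:
  satisfied 3 clause(s); 1 remain; assigned so far: [1, 3, 6]

Answer: 1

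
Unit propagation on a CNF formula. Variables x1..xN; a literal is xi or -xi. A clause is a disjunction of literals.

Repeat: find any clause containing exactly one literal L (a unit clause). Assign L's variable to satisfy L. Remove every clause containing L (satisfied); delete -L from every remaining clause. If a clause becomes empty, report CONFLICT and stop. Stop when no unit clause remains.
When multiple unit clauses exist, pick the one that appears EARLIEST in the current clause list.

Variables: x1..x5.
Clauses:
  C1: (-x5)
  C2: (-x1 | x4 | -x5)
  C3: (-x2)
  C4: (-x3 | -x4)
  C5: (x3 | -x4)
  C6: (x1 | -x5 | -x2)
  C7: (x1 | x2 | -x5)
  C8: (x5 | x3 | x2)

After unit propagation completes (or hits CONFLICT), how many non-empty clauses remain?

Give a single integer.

unit clause [-5] forces x5=F; simplify:
  drop 5 from [5, 3, 2] -> [3, 2]
  satisfied 4 clause(s); 4 remain; assigned so far: [5]
unit clause [-2] forces x2=F; simplify:
  drop 2 from [3, 2] -> [3]
  satisfied 1 clause(s); 3 remain; assigned so far: [2, 5]
unit clause [3] forces x3=T; simplify:
  drop -3 from [-3, -4] -> [-4]
  satisfied 2 clause(s); 1 remain; assigned so far: [2, 3, 5]
unit clause [-4] forces x4=F; simplify:
  satisfied 1 clause(s); 0 remain; assigned so far: [2, 3, 4, 5]

Answer: 0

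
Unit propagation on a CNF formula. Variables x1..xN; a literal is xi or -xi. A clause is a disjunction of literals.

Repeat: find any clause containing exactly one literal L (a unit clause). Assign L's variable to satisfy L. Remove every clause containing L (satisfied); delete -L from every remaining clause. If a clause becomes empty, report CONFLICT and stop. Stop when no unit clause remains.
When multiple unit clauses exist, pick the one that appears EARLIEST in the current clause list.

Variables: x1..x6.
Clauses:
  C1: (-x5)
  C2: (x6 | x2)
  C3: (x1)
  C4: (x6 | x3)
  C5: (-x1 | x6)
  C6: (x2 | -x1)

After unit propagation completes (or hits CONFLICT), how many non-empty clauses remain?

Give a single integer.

unit clause [-5] forces x5=F; simplify:
  satisfied 1 clause(s); 5 remain; assigned so far: [5]
unit clause [1] forces x1=T; simplify:
  drop -1 from [-1, 6] -> [6]
  drop -1 from [2, -1] -> [2]
  satisfied 1 clause(s); 4 remain; assigned so far: [1, 5]
unit clause [6] forces x6=T; simplify:
  satisfied 3 clause(s); 1 remain; assigned so far: [1, 5, 6]
unit clause [2] forces x2=T; simplify:
  satisfied 1 clause(s); 0 remain; assigned so far: [1, 2, 5, 6]

Answer: 0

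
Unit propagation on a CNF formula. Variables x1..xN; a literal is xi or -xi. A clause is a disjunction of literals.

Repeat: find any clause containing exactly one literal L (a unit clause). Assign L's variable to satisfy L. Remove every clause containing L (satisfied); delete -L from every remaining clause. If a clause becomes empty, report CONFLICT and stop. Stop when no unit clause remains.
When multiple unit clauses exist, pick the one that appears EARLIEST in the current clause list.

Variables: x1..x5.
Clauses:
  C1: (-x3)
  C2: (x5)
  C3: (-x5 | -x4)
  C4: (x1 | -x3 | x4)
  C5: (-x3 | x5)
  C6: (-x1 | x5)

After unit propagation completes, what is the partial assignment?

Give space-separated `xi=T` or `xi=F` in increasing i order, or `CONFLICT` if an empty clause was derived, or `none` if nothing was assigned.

Answer: x3=F x4=F x5=T

Derivation:
unit clause [-3] forces x3=F; simplify:
  satisfied 3 clause(s); 3 remain; assigned so far: [3]
unit clause [5] forces x5=T; simplify:
  drop -5 from [-5, -4] -> [-4]
  satisfied 2 clause(s); 1 remain; assigned so far: [3, 5]
unit clause [-4] forces x4=F; simplify:
  satisfied 1 clause(s); 0 remain; assigned so far: [3, 4, 5]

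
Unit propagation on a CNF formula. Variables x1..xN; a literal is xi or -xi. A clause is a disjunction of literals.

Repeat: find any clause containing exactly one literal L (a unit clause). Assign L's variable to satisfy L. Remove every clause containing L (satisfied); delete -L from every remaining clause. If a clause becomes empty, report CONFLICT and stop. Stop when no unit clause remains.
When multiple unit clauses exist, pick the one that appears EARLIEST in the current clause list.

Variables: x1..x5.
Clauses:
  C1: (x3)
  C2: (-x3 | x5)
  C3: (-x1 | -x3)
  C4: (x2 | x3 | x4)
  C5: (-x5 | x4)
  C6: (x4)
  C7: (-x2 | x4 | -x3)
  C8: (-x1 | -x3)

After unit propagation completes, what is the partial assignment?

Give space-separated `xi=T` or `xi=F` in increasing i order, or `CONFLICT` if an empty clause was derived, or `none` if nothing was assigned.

Answer: x1=F x3=T x4=T x5=T

Derivation:
unit clause [3] forces x3=T; simplify:
  drop -3 from [-3, 5] -> [5]
  drop -3 from [-1, -3] -> [-1]
  drop -3 from [-2, 4, -3] -> [-2, 4]
  drop -3 from [-1, -3] -> [-1]
  satisfied 2 clause(s); 6 remain; assigned so far: [3]
unit clause [5] forces x5=T; simplify:
  drop -5 from [-5, 4] -> [4]
  satisfied 1 clause(s); 5 remain; assigned so far: [3, 5]
unit clause [-1] forces x1=F; simplify:
  satisfied 2 clause(s); 3 remain; assigned so far: [1, 3, 5]
unit clause [4] forces x4=T; simplify:
  satisfied 3 clause(s); 0 remain; assigned so far: [1, 3, 4, 5]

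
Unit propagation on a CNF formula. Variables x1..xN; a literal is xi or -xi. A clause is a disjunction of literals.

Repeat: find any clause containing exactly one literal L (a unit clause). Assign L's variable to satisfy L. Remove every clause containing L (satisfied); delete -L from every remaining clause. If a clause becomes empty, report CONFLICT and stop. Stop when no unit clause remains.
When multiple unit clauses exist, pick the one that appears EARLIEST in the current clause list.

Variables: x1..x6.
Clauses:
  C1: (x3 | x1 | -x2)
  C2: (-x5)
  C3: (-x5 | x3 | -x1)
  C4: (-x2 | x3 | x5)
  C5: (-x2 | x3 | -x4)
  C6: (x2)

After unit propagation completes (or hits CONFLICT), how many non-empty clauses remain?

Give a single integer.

unit clause [-5] forces x5=F; simplify:
  drop 5 from [-2, 3, 5] -> [-2, 3]
  satisfied 2 clause(s); 4 remain; assigned so far: [5]
unit clause [2] forces x2=T; simplify:
  drop -2 from [3, 1, -2] -> [3, 1]
  drop -2 from [-2, 3] -> [3]
  drop -2 from [-2, 3, -4] -> [3, -4]
  satisfied 1 clause(s); 3 remain; assigned so far: [2, 5]
unit clause [3] forces x3=T; simplify:
  satisfied 3 clause(s); 0 remain; assigned so far: [2, 3, 5]

Answer: 0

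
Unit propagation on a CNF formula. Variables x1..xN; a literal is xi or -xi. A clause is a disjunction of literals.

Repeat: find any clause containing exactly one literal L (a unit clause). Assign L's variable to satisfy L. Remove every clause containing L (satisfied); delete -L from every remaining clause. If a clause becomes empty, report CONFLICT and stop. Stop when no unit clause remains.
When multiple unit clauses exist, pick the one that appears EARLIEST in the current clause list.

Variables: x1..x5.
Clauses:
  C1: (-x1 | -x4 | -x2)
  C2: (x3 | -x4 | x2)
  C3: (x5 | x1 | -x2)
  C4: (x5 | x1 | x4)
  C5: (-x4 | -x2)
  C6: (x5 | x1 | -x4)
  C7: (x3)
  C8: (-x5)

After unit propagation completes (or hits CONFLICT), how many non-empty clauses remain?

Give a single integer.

Answer: 5

Derivation:
unit clause [3] forces x3=T; simplify:
  satisfied 2 clause(s); 6 remain; assigned so far: [3]
unit clause [-5] forces x5=F; simplify:
  drop 5 from [5, 1, -2] -> [1, -2]
  drop 5 from [5, 1, 4] -> [1, 4]
  drop 5 from [5, 1, -4] -> [1, -4]
  satisfied 1 clause(s); 5 remain; assigned so far: [3, 5]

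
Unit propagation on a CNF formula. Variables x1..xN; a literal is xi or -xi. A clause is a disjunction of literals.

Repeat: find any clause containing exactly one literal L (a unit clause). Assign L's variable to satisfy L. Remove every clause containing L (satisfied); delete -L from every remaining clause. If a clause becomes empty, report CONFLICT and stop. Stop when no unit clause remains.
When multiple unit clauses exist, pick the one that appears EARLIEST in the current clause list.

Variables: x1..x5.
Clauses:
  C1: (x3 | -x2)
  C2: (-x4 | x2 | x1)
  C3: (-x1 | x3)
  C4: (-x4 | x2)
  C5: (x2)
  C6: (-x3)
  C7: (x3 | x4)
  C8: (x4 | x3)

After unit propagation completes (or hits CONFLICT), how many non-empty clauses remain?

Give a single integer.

Answer: 0

Derivation:
unit clause [2] forces x2=T; simplify:
  drop -2 from [3, -2] -> [3]
  satisfied 3 clause(s); 5 remain; assigned so far: [2]
unit clause [3] forces x3=T; simplify:
  drop -3 from [-3] -> [] (empty!)
  satisfied 4 clause(s); 1 remain; assigned so far: [2, 3]
CONFLICT (empty clause)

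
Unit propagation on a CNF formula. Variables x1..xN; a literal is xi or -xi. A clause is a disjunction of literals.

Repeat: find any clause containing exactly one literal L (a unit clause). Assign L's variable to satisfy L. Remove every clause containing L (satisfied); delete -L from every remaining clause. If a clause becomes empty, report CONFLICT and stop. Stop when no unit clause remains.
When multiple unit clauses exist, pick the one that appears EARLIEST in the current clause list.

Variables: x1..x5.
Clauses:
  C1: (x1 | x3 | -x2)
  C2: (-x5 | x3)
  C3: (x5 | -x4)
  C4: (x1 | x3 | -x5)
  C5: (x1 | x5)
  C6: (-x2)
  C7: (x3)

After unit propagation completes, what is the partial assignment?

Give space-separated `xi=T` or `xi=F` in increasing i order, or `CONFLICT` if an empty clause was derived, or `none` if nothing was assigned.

Answer: x2=F x3=T

Derivation:
unit clause [-2] forces x2=F; simplify:
  satisfied 2 clause(s); 5 remain; assigned so far: [2]
unit clause [3] forces x3=T; simplify:
  satisfied 3 clause(s); 2 remain; assigned so far: [2, 3]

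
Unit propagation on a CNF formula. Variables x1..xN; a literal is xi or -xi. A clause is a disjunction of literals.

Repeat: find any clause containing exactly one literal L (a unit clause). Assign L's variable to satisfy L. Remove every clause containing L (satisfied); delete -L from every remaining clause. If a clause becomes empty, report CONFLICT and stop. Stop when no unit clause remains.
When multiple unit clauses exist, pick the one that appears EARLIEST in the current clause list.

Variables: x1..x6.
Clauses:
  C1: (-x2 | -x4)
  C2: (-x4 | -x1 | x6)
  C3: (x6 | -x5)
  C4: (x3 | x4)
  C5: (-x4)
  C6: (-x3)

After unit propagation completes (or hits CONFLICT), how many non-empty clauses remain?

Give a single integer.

Answer: 1

Derivation:
unit clause [-4] forces x4=F; simplify:
  drop 4 from [3, 4] -> [3]
  satisfied 3 clause(s); 3 remain; assigned so far: [4]
unit clause [3] forces x3=T; simplify:
  drop -3 from [-3] -> [] (empty!)
  satisfied 1 clause(s); 2 remain; assigned so far: [3, 4]
CONFLICT (empty clause)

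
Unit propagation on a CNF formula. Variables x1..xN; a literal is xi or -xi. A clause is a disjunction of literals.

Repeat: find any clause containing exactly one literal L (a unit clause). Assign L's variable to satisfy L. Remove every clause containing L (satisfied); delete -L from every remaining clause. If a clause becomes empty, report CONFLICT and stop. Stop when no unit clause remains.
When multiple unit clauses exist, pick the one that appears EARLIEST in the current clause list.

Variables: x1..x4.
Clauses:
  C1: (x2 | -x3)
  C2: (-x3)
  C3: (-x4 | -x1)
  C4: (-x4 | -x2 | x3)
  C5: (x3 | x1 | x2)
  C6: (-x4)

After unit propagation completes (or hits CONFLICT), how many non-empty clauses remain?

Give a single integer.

Answer: 1

Derivation:
unit clause [-3] forces x3=F; simplify:
  drop 3 from [-4, -2, 3] -> [-4, -2]
  drop 3 from [3, 1, 2] -> [1, 2]
  satisfied 2 clause(s); 4 remain; assigned so far: [3]
unit clause [-4] forces x4=F; simplify:
  satisfied 3 clause(s); 1 remain; assigned so far: [3, 4]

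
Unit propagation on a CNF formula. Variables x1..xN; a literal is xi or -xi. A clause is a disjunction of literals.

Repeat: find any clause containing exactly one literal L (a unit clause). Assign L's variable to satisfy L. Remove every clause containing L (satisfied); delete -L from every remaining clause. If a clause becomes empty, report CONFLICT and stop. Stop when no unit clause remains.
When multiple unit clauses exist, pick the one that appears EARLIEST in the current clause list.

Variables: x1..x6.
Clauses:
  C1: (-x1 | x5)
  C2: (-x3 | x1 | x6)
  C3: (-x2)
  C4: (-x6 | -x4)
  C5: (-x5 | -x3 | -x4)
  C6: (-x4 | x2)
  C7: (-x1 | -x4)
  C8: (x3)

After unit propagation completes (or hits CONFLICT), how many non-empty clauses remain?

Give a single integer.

Answer: 2

Derivation:
unit clause [-2] forces x2=F; simplify:
  drop 2 from [-4, 2] -> [-4]
  satisfied 1 clause(s); 7 remain; assigned so far: [2]
unit clause [-4] forces x4=F; simplify:
  satisfied 4 clause(s); 3 remain; assigned so far: [2, 4]
unit clause [3] forces x3=T; simplify:
  drop -3 from [-3, 1, 6] -> [1, 6]
  satisfied 1 clause(s); 2 remain; assigned so far: [2, 3, 4]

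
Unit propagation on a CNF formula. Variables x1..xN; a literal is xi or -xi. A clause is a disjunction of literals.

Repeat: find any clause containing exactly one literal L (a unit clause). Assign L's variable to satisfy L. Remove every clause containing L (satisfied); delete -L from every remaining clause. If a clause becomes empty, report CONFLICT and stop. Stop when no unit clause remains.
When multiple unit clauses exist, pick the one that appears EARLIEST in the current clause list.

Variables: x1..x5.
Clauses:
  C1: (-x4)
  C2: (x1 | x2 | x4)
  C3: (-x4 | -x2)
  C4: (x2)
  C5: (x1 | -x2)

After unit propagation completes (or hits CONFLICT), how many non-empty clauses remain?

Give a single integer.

unit clause [-4] forces x4=F; simplify:
  drop 4 from [1, 2, 4] -> [1, 2]
  satisfied 2 clause(s); 3 remain; assigned so far: [4]
unit clause [2] forces x2=T; simplify:
  drop -2 from [1, -2] -> [1]
  satisfied 2 clause(s); 1 remain; assigned so far: [2, 4]
unit clause [1] forces x1=T; simplify:
  satisfied 1 clause(s); 0 remain; assigned so far: [1, 2, 4]

Answer: 0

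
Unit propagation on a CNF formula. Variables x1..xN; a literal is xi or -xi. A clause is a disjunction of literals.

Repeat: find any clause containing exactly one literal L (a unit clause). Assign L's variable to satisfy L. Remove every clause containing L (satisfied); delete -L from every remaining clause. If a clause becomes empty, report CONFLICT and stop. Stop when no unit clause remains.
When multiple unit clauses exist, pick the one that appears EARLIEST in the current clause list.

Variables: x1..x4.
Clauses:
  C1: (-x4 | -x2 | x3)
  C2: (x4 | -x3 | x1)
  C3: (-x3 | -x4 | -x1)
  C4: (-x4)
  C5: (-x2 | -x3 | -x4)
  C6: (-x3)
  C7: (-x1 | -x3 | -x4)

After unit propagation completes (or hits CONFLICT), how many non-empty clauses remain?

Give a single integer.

unit clause [-4] forces x4=F; simplify:
  drop 4 from [4, -3, 1] -> [-3, 1]
  satisfied 5 clause(s); 2 remain; assigned so far: [4]
unit clause [-3] forces x3=F; simplify:
  satisfied 2 clause(s); 0 remain; assigned so far: [3, 4]

Answer: 0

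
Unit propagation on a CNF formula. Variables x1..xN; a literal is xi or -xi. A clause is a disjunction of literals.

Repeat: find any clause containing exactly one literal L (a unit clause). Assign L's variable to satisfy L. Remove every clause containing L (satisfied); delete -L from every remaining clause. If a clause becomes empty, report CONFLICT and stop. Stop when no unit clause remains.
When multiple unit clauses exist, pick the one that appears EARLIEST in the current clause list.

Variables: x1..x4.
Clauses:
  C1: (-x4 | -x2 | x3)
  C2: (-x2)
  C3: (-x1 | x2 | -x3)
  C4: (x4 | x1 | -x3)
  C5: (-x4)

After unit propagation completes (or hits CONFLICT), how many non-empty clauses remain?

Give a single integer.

unit clause [-2] forces x2=F; simplify:
  drop 2 from [-1, 2, -3] -> [-1, -3]
  satisfied 2 clause(s); 3 remain; assigned so far: [2]
unit clause [-4] forces x4=F; simplify:
  drop 4 from [4, 1, -3] -> [1, -3]
  satisfied 1 clause(s); 2 remain; assigned so far: [2, 4]

Answer: 2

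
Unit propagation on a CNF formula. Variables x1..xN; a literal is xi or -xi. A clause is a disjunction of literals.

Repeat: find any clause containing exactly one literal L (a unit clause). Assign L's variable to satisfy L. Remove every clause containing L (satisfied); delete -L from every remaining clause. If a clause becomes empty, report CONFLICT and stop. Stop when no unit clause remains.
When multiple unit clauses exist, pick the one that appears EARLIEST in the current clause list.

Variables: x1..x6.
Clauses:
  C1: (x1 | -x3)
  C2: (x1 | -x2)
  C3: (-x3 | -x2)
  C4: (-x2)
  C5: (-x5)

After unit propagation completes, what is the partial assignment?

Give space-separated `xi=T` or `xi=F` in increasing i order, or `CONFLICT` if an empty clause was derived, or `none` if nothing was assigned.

unit clause [-2] forces x2=F; simplify:
  satisfied 3 clause(s); 2 remain; assigned so far: [2]
unit clause [-5] forces x5=F; simplify:
  satisfied 1 clause(s); 1 remain; assigned so far: [2, 5]

Answer: x2=F x5=F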